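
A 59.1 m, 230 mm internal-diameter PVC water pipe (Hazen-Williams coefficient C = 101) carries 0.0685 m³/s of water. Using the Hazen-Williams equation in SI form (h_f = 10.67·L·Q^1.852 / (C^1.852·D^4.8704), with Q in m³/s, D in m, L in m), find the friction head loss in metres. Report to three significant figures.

h_f ≈ 1.10 m

h_f = 10.67·59.1·0.0685^1.852 / (101^1.852·0.230^4.8704) = 1.097 m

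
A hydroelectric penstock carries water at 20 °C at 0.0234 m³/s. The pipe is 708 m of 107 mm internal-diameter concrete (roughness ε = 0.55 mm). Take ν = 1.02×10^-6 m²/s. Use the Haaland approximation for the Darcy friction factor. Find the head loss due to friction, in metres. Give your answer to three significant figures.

V = 4Q/(πD²) = 4·0.0234/(π·0.107²) = 2.602 m/s
Re = VD/ν = 2.602·0.107/1.02×10^-6 = 2.73×10^5 → turbulent
ε/D = 0.55/107 = 0.00514
Haaland: f = 0.03100
h_f = f(L/D)V²/(2g) = 0.03100·(708/0.107)·2.602²/(2·9.81) = 70.79 m

h_f ≈ 70.8 m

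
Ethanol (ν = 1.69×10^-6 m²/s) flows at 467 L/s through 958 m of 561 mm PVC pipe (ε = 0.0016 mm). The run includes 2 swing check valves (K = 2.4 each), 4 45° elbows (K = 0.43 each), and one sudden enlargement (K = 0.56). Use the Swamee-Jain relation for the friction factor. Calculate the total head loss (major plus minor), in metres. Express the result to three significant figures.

V = 4Q/(πD²) = 1.889 m/s; V²/2g = 0.1819 m
Re = 6.27×10^5, ε/D = 2.85×10^-6 → f = 0.01263 (Swamee-Jain)
Major: h_f = f(L/D)·V²/2g = 0.01263·1708·0.1819 = 3.924 m
Minor: ΣK = 7.08; h_m = ΣK·V²/2g = 1.288 m
Total H_L = 3.924 + 1.288 = 5.212 m

H_L ≈ 5.21 m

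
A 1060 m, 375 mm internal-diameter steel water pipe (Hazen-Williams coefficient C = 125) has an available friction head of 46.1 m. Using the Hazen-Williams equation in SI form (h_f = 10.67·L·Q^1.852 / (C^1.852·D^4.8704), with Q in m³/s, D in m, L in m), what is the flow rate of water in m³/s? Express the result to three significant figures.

Rearranging: Q = [h_f·C^1.852·D^4.8704 / (10.67·L)]^(1/1.852)
Q = [46.1·125^1.852·0.375^4.8704 / (10.67·1060)]^0.540 = 0.4856 m³/s

Q ≈ 0.486 m³/s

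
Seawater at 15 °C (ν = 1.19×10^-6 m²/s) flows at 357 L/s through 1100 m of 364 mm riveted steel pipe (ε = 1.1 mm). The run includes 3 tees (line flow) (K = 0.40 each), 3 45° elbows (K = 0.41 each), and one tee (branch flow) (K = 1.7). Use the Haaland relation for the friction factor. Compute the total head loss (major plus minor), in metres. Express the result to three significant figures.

V = 4Q/(πD²) = 3.431 m/s; V²/2g = 0.5999 m
Re = 1.05×10^6, ε/D = 0.00302 → f = 0.02639 (Haaland)
Major: h_f = f(L/D)·V²/2g = 0.02639·3022·0.5999 = 47.83 m
Minor: ΣK = 4.13; h_m = ΣK·V²/2g = 2.477 m
Total H_L = 47.83 + 2.477 = 50.31 m

H_L ≈ 50.3 m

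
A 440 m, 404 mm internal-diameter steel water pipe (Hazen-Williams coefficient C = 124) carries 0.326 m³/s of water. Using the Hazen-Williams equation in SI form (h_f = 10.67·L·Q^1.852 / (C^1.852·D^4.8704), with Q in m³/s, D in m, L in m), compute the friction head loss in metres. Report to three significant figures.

h_f = 10.67·440·0.326^1.852 / (124^1.852·0.404^4.8704) = 6.459 m

h_f ≈ 6.46 m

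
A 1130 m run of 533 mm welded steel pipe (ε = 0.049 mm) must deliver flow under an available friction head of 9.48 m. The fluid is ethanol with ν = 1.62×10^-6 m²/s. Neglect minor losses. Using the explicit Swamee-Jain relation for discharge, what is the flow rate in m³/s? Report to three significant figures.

Q ≈ 0.568 m³/s

Swamee-Jain (Type II): Q = -0.965·√(gD⁵h_f/L)·ln[ε/(3.7D) + √(3.17ν²L/(gD³h_f))]
√(gD⁵h_f/L) = √(9.81·0.533⁵·9.48/1130) = 0.05950
ε/(3.7D) = 2.48×10^-5; √(3.17ν²L/(gD³h_f)) = 2.58×10^-5
Q = -0.965·0.05950·ln(5.068×10^-5) = 0.5679 m³/s
Check: V = 2.55 m/s, Re = 8.37×10^5, f = 0.01360, h_f = 9.52 m ≈ 9.48 m ✓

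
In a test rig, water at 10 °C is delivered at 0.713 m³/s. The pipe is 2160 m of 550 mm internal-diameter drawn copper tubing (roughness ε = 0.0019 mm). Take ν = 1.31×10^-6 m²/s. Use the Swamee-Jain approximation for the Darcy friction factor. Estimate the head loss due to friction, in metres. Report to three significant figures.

h_f ≈ 20.3 m

V = 4Q/(πD²) = 4·0.713/(π·0.550²) = 3.001 m/s
Re = VD/ν = 3.001·0.550/1.31×10^-6 = 1.26×10^6 → turbulent
ε/D = 0.0019/550 = 3.45×10^-6
Swamee-Jain: f = 0.01127
h_f = f(L/D)V²/(2g) = 0.01127·(2160/0.550)·3.001²/(2·9.81) = 20.32 m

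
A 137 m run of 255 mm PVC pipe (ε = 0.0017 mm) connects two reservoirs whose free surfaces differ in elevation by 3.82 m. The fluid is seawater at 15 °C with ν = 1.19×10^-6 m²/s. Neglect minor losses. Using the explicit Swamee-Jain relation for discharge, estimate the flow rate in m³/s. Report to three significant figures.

Q ≈ 0.171 m³/s

Swamee-Jain (Type II): Q = -0.965·√(gD⁵h_f/L)·ln[ε/(3.7D) + √(3.17ν²L/(gD³h_f))]
√(gD⁵h_f/L) = √(9.81·0.255⁵·3.82/137) = 0.01717
ε/(3.7D) = 1.80×10^-6; √(3.17ν²L/(gD³h_f)) = 3.15×10^-5
Q = -0.965·0.01717·ln(3.326×10^-5) = 0.1709 m³/s
Check: V = 3.35 m/s, Re = 7.17×10^5, f = 0.01242, h_f = 3.81 m ≈ 3.82 m ✓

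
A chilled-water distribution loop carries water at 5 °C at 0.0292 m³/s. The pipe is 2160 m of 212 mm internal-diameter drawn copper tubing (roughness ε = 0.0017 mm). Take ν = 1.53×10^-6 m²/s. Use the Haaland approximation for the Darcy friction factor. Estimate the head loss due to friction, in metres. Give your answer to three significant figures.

h_f ≈ 6.17 m

V = 4Q/(πD²) = 4·0.0292/(π·0.212²) = 0.8272 m/s
Re = VD/ν = 0.8272·0.212/1.53×10^-6 = 1.15×10^5 → turbulent
ε/D = 0.0017/212 = 8.02×10^-6
Haaland: f = 0.01736
h_f = f(L/D)V²/(2g) = 0.01736·(2160/0.212)·0.8272²/(2·9.81) = 6.168 m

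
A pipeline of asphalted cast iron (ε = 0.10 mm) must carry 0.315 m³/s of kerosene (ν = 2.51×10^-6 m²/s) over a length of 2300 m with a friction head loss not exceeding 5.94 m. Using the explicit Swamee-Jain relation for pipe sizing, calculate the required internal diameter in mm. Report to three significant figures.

D ≈ 560 mm

Swamee-Jain (Type III): D = 0.66·[ε^1.25·(LQ²/(gh_f))^4.75 + ν·Q^9.4·(L/(gh_f))^5.2]^0.04
LQ²/(gh_f) = 3.916; L/(gh_f) = 39.47
Term 1 = ε^1.25·(…)^4.75 = 0.00655; Term 2 = ν·Q^9.4·(…)^5.2 = 0.00965
D = 0.66·(0.00655 + 0.00965)^0.04 = 0.5597 m = 560 mm
Check: V = 1.28 m/s, Re = 2.86×10^5, f = 0.01623, h_f = 5.57 m ≈ 5.94 m ✓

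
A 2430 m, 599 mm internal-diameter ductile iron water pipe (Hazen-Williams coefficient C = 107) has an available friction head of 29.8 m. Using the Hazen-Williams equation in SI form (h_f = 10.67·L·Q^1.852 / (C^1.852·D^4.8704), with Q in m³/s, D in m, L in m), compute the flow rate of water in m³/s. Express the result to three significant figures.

Q ≈ 0.719 m³/s

Rearranging: Q = [h_f·C^1.852·D^4.8704 / (10.67·L)]^(1/1.852)
Q = [29.8·107^1.852·0.599^4.8704 / (10.67·2430)]^0.540 = 0.7192 m³/s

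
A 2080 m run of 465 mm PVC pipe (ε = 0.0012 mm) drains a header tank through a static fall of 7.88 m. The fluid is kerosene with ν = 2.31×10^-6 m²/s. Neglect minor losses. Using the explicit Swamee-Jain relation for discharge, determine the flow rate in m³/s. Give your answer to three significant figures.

Swamee-Jain (Type II): Q = -0.965·√(gD⁵h_f/L)·ln[ε/(3.7D) + √(3.17ν²L/(gD³h_f))]
√(gD⁵h_f/L) = √(9.81·0.465⁵·7.88/2080) = 0.02842
ε/(3.7D) = 6.97×10^-7; √(3.17ν²L/(gD³h_f)) = 6.73×10^-5
Q = -0.965·0.02842·ln(6.798×10^-5) = 0.2632 m³/s
Check: V = 1.55 m/s, Re = 3.12×10^5, f = 0.01430, h_f = 7.83 m ≈ 7.88 m ✓

Q ≈ 0.263 m³/s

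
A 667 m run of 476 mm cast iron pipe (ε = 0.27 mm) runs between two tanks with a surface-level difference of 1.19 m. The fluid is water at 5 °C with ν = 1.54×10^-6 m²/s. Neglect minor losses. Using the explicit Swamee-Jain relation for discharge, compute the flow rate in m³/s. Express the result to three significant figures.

Swamee-Jain (Type II): Q = -0.965·√(gD⁵h_f/L)·ln[ε/(3.7D) + √(3.17ν²L/(gD³h_f))]
√(gD⁵h_f/L) = √(9.81·0.476⁵·1.19/667) = 0.02068
ε/(3.7D) = 1.53×10^-4; √(3.17ν²L/(gD³h_f)) = 6.31×10^-5
Q = -0.965·0.02068·ln(2.164×10^-4) = 0.1684 m³/s
Check: V = 0.946 m/s, Re = 2.93×10^5, f = 0.01874, h_f = 1.20 m ≈ 1.19 m ✓

Q ≈ 0.168 m³/s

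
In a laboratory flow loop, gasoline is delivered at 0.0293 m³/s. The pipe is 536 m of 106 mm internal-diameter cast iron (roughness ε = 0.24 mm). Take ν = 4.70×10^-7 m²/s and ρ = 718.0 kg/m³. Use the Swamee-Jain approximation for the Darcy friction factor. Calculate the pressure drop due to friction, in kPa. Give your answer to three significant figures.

V = 4Q/(πD²) = 4·0.0293/(π·0.106²) = 3.320 m/s
Re = VD/ν = 3.320·0.106/4.70×10^-7 = 7.49×10^5 → turbulent
ε/D = 0.24/106 = 0.00226
Swamee-Jain: f = 0.02453
h_f = f(L/D)V²/(2g) = 0.02453·(536/0.106)·3.320²/(2·9.81) = 69.68 m
Δp = ρg·h_f = 718.0·9.81·69.68 = 490.8 kPa

Δp ≈ 491 kPa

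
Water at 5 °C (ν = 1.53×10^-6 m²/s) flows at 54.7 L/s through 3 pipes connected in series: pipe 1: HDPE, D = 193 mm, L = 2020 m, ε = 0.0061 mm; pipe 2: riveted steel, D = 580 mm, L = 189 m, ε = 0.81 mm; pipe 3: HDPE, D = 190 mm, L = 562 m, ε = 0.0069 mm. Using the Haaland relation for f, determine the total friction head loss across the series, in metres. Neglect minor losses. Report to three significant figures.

Pipe 1: V = 1.870 m/s, Re = 2.36×10^5, ε/D = 3.16×10^-5, f = 0.01524, h_1 = f(L/D)V²/2g = 28.42 m
Pipe 2: V = 0.2070 m/s, Re = 7.85×10^4, ε/D = 0.00140, f = 0.02371, h_2 = f(L/D)V²/2g = 0.01688 m
Pipe 3: V = 1.929 m/s, Re = 2.40×10^5, ε/D = 3.63×10^-5, f = 0.01524, h_3 = f(L/D)V²/2g = 8.549 m
Series → Q common, losses add: H = Σh = 36.99 m

H ≈ 37.0 m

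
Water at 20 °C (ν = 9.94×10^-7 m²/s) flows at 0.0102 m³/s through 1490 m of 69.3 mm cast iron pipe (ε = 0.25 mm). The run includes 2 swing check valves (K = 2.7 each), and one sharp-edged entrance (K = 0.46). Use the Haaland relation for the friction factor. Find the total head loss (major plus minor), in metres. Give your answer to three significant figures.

V = 4Q/(πD²) = 2.704 m/s; V²/2g = 0.3727 m
Re = 1.89×10^5, ε/D = 0.00361 → f = 0.02819 (Haaland)
Major: h_f = f(L/D)·V²/2g = 0.02819·21501·0.3727 = 225.9 m
Minor: ΣK = 5.86; h_m = ΣK·V²/2g = 2.184 m
Total H_L = 225.9 + 2.184 = 228.1 m

H_L ≈ 228 m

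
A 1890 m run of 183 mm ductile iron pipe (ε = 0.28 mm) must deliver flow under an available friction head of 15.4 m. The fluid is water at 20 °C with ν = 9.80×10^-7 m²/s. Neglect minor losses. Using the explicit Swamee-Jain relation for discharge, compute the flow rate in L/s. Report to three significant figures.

Q ≈ 29.8 L/s

Swamee-Jain (Type II): Q = -0.965·√(gD⁵h_f/L)·ln[ε/(3.7D) + √(3.17ν²L/(gD³h_f))]
√(gD⁵h_f/L) = √(9.81·0.183⁵·15.4/1890) = 0.004050
ε/(3.7D) = 4.14×10^-4; √(3.17ν²L/(gD³h_f)) = 7.88×10^-5
Q = -0.965·0.004050·ln(4.924×10^-4) = 0.02977 m³/s
Check: V = 1.13 m/s, Re = 2.11×10^5, f = 0.02302, h_f = 15.5 m ≈ 15.4 m ✓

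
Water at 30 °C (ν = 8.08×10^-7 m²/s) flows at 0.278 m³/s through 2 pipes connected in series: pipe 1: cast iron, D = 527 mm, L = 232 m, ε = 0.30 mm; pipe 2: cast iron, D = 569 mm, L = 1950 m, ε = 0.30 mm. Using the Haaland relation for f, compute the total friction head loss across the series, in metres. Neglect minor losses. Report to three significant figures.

Pipe 1: V = 1.274 m/s, Re = 8.31×10^5, ε/D = 5.69×10^-4, f = 0.01771, h_1 = f(L/D)V²/2g = 0.6454 m
Pipe 2: V = 1.093 m/s, Re = 7.70×10^5, ε/D = 5.27×10^-4, f = 0.01748, h_2 = f(L/D)V²/2g = 3.649 m
Series → Q common, losses add: H = Σh = 4.294 m

H ≈ 4.29 m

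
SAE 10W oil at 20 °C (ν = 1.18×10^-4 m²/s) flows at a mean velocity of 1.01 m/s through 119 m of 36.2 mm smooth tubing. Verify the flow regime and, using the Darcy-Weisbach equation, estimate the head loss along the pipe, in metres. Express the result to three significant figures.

Re = VD/ν = 1.01·0.03620/1.18×10^-4 = 310 → laminar (Re < 2300)
f = 64/Re = 0.2066
h_f = f(L/D)V²/(2g) = 0.2066·(119/0.03620)·1.01²/(2·9.81) = 35.30 m

h_f ≈ 35.3 m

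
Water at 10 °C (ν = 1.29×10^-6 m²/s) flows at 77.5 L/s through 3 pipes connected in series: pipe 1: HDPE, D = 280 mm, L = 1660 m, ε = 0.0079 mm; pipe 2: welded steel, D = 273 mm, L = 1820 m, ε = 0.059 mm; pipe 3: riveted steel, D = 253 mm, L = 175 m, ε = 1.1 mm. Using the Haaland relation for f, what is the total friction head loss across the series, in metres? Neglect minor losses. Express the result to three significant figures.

H ≈ 19.3 m

Pipe 1: V = 1.259 m/s, Re = 2.73×10^5, ε/D = 2.82×10^-5, f = 0.01482, h_1 = f(L/D)V²/2g = 7.095 m
Pipe 2: V = 1.324 m/s, Re = 2.80×10^5, ε/D = 2.16×10^-4, f = 0.01631, h_2 = f(L/D)V²/2g = 9.713 m
Pipe 3: V = 1.542 m/s, Re = 3.02×10^5, ε/D = 0.00435, f = 0.02949, h_3 = f(L/D)V²/2g = 2.471 m
Series → Q common, losses add: H = Σh = 19.28 m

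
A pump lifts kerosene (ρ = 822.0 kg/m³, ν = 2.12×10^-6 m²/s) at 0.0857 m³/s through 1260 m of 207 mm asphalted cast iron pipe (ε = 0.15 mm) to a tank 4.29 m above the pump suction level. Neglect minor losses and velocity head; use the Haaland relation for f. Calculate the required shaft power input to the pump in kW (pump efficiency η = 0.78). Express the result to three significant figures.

V = 4Q/(πD²) = 2.547 m/s; Re = 2.49×10^5; ε/D = 7.25×10^-4; f = 0.01947
h_f = f(L/D)V²/2g = 39.17 m
Total head H = z + h_f = 4.29 + 39.17 = 43.46 m
P_hyd = ρgQH = 822.0·9.81·0.0857·43.46 = 30.03 kW
P_shaft = P_hyd/η = 30.03/0.78 = 38.50 kW

P_shaft ≈ 38.5 kW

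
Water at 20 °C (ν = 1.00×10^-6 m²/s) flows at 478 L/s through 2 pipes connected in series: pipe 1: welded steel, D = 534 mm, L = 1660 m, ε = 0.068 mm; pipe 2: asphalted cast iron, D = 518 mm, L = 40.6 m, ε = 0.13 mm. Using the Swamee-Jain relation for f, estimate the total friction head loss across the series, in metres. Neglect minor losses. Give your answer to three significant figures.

Pipe 1: V = 2.134 m/s, Re = 1.14×10^6, ε/D = 1.27×10^-4, f = 0.01376, h_1 = f(L/D)V²/2g = 9.934 m
Pipe 2: V = 2.268 m/s, Re = 1.17×10^6, ε/D = 2.51×10^-4, f = 0.01519, h_2 = f(L/D)V²/2g = 0.3121 m
Series → Q common, losses add: H = Σh = 10.25 m

H ≈ 10.2 m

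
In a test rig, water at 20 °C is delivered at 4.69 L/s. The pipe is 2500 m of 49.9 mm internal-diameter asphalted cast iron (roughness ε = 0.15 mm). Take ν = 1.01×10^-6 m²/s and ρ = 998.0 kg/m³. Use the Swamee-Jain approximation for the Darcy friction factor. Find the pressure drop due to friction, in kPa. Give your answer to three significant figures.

Δp ≈ 3960 kPa

V = 4Q/(πD²) = 4·0.00469/(π·0.0499²) = 2.398 m/s
Re = VD/ν = 2.398·0.0499/1.01×10^-6 = 1.18×10^5 → turbulent
ε/D = 0.15/49.9 = 0.00301
Swamee-Jain: f = 0.02752
h_f = f(L/D)V²/(2g) = 0.02752·(2500/0.0499)·2.398²/(2·9.81) = 404.2 m
Δp = ρg·h_f = 998.0·9.81·404.2 = 3957 kPa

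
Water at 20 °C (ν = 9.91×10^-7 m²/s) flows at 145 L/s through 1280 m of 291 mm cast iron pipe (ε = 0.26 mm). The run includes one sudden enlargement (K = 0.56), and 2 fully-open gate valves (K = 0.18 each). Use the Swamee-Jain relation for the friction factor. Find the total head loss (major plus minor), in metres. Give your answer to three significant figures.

V = 4Q/(πD²) = 2.180 m/s; V²/2g = 0.2423 m
Re = 6.40×10^5, ε/D = 8.93×10^-4 → f = 0.01973 (Swamee-Jain)
Major: h_f = f(L/D)·V²/2g = 0.01973·4399·0.2423 = 21.02 m
Minor: ΣK = 0.920; h_m = ΣK·V²/2g = 0.2229 m
Total H_L = 21.02 + 0.2229 = 21.25 m

H_L ≈ 21.2 m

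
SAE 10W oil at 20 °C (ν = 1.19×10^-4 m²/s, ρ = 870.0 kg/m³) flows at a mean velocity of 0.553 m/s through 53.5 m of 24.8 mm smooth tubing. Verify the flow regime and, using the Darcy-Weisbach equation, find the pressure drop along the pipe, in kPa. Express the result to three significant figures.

Δp ≈ 159 kPa

Re = VD/ν = 0.553·0.02480/1.19×10^-4 = 115 → laminar (Re < 2300)
f = 64/Re = 0.5553
h_f = f(L/D)V²/(2g) = 0.5553·(53.5/0.02480)·0.553²/(2·9.81) = 18.67 m
Δp = ρg·h_f = 870.0·9.81·18.67 = 159.4 kPa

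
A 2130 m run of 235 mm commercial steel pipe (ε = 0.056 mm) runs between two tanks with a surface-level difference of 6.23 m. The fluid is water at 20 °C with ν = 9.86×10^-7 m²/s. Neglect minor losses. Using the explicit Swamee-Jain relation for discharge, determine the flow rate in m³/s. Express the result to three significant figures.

Q ≈ 0.0384 m³/s

Swamee-Jain (Type II): Q = -0.965·√(gD⁵h_f/L)·ln[ε/(3.7D) + √(3.17ν²L/(gD³h_f))]
√(gD⁵h_f/L) = √(9.81·0.235⁵·6.23/2130) = 0.004535
ε/(3.7D) = 6.44×10^-5; √(3.17ν²L/(gD³h_f)) = 9.10×10^-5
Q = -0.965·0.004535·ln(1.554×10^-4) = 0.03838 m³/s
Check: V = 0.885 m/s, Re = 2.11×10^5, f = 0.01728, h_f = 6.25 m ≈ 6.23 m ✓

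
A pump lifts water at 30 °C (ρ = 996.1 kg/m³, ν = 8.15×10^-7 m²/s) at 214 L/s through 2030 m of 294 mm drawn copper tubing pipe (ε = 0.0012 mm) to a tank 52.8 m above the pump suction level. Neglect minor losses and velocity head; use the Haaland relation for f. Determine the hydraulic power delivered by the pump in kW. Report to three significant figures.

P_hyd ≈ 194 kW

V = 4Q/(πD²) = 3.152 m/s; Re = 1.14×10^6; ε/D = 4.08×10^-6; f = 0.01141
h_f = f(L/D)V²/2g = 39.92 m
Total head H = z + h_f = 52.8 + 39.92 = 92.72 m
P_hyd = ρgQH = 996.1·9.81·0.214·92.72 = 193.9 kW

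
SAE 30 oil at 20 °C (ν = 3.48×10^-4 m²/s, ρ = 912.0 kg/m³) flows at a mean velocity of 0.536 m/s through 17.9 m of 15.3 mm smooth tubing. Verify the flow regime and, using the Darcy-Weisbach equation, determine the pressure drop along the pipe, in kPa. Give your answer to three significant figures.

Δp ≈ 416 kPa

Re = VD/ν = 0.536·0.01530/3.48×10^-4 = 23.6 → laminar (Re < 2300)
f = 64/Re = 2.716
h_f = f(L/D)V²/(2g) = 2.716·(17.9/0.01530)·0.536²/(2·9.81) = 46.53 m
Δp = ρg·h_f = 912.0·9.81·46.53 = 416.3 kPa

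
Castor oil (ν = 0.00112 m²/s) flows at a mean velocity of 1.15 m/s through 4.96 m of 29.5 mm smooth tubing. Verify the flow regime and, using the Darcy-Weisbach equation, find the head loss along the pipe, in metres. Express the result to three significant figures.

Re = VD/ν = 1.15·0.02950/0.00112 = 30.3 → laminar (Re < 2300)
f = 64/Re = 2.113
h_f = f(L/D)V²/(2g) = 2.113·(4.96/0.02950)·1.15²/(2·9.81) = 23.95 m

h_f ≈ 23.9 m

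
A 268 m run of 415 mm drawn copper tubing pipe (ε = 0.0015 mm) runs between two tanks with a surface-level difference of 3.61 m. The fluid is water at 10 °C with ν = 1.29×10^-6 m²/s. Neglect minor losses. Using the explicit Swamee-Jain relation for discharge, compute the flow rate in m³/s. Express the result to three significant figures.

Swamee-Jain (Type II): Q = -0.965·√(gD⁵h_f/L)·ln[ε/(3.7D) + √(3.17ν²L/(gD³h_f))]
√(gD⁵h_f/L) = √(9.81·0.415⁵·3.61/268) = 0.04033
ε/(3.7D) = 9.77×10^-7; √(3.17ν²L/(gD³h_f)) = 2.36×10^-5
Q = -0.965·0.04033·ln(2.461×10^-5) = 0.4130 m³/s
Check: V = 3.05 m/s, Re = 9.82×10^5, f = 0.01173, h_f = 3.60 m ≈ 3.61 m ✓

Q ≈ 0.413 m³/s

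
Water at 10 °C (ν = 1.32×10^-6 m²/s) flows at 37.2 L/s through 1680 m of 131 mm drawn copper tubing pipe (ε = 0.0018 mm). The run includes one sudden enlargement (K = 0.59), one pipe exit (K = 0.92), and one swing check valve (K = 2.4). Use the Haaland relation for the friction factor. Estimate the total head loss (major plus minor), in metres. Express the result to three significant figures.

V = 4Q/(πD²) = 2.760 m/s; V²/2g = 0.3883 m
Re = 2.74×10^5, ε/D = 1.37×10^-5 → f = 0.01470 (Haaland)
Major: h_f = f(L/D)·V²/2g = 0.01470·12824·0.3883 = 73.17 m
Minor: ΣK = 3.91; h_m = ΣK·V²/2g = 1.518 m
Total H_L = 73.17 + 1.518 = 74.69 m

H_L ≈ 74.7 m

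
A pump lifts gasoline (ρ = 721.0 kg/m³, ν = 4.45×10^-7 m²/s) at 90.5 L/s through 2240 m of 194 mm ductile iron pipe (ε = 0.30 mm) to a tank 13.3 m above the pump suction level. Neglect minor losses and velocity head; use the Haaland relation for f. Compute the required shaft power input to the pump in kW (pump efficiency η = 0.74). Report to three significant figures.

V = 4Q/(πD²) = 3.062 m/s; Re = 1.33×10^6; ε/D = 0.00155; f = 0.02209
h_f = f(L/D)V²/2g = 121.8 m
Total head H = z + h_f = 13.3 + 121.8 = 135.1 m
P_hyd = ρgQH = 721.0·9.81·0.0905·135.1 = 86.51 kW
P_shaft = P_hyd/η = 86.51/0.74 = 116.9 kW

P_shaft ≈ 117 kW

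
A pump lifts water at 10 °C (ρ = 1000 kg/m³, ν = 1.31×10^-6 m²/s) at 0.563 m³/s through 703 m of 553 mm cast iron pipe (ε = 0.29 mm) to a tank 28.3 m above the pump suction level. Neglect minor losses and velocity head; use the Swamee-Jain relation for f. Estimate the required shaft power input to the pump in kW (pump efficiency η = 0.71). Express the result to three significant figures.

P_shaft ≈ 269 kW

V = 4Q/(πD²) = 2.344 m/s; Re = 9.90×10^5; ε/D = 5.24×10^-4; f = 0.01747
h_f = f(L/D)V²/2g = 6.219 m
Total head H = z + h_f = 28.3 + 6.219 = 34.52 m
P_hyd = ρgQH = 1000·9.81·0.563·34.52 = 190.6 kW
P_shaft = P_hyd/η = 190.6/0.71 = 268.5 kW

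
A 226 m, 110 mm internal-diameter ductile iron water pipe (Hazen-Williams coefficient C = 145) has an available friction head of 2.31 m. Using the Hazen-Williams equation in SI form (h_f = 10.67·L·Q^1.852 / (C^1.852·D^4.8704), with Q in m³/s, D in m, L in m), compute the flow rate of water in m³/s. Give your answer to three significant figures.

Rearranging: Q = [h_f·C^1.852·D^4.8704 / (10.67·L)]^(1/1.852)
Q = [2.31·145^1.852·0.110^4.8704 / (10.67·226)]^0.540 = 0.01024 m³/s

Q ≈ 0.0102 m³/s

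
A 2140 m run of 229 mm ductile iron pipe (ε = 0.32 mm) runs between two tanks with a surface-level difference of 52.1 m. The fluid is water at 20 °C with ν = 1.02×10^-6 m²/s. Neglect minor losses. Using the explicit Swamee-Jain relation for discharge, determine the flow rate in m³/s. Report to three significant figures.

Swamee-Jain (Type II): Q = -0.965·√(gD⁵h_f/L)·ln[ε/(3.7D) + √(3.17ν²L/(gD³h_f))]
√(gD⁵h_f/L) = √(9.81·0.229⁵·52.1/2140) = 0.01226
ε/(3.7D) = 3.78×10^-4; √(3.17ν²L/(gD³h_f)) = 3.39×10^-5
Q = -0.965·0.01226·ln(4.116×10^-4) = 0.09226 m³/s
Check: V = 2.24 m/s, Re = 5.03×10^5, f = 0.02193, h_f = 52.4 m ≈ 52.1 m ✓

Q ≈ 0.0923 m³/s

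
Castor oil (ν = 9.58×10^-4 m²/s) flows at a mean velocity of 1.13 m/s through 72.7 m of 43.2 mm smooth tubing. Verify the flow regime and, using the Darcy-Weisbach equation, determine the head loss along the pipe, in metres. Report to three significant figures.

h_f ≈ 138 m

Re = VD/ν = 1.13·0.04320/9.58×10^-4 = 51.0 → laminar (Re < 2300)
f = 64/Re = 1.256
h_f = f(L/D)V²/(2g) = 1.256·(72.7/0.04320)·1.13²/(2·9.81) = 137.6 m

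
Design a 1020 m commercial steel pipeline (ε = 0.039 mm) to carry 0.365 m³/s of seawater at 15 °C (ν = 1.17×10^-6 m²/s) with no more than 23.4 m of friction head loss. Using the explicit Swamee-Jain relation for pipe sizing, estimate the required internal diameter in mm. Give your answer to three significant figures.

D ≈ 368 mm

Swamee-Jain (Type III): D = 0.66·[ε^1.25·(LQ²/(gh_f))^4.75 + ν·Q^9.4·(L/(gh_f))^5.2]^0.04
LQ²/(gh_f) = 0.5920; L/(gh_f) = 4.443
Term 1 = ε^1.25·(…)^4.75 = 2.55×10^-7; Term 2 = ν·Q^9.4·(…)^5.2 = 2.10×10^-7
D = 0.66·(2.55×10^-7 + 2.10×10^-7)^0.04 = 0.3683 m = 368 mm
Check: V = 3.43 m/s, Re = 1.08×10^6, f = 0.01351, h_f = 22.4 m ≈ 23.4 m ✓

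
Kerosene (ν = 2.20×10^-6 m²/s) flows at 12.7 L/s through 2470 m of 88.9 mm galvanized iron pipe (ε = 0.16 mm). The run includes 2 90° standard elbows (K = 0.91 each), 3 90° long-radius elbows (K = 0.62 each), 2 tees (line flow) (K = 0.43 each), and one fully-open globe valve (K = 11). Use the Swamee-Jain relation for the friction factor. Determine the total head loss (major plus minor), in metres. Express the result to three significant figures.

V = 4Q/(πD²) = 2.046 m/s; V²/2g = 0.2134 m
Re = 8.27×10^4, ε/D = 0.00180 → f = 0.02514 (Swamee-Jain)
Major: h_f = f(L/D)·V²/2g = 0.02514·27784·0.2134 = 149.0 m
Minor: ΣK = 15.5; h_m = ΣK·V²/2g = 3.316 m
Total H_L = 149.0 + 3.316 = 152.3 m

H_L ≈ 152 m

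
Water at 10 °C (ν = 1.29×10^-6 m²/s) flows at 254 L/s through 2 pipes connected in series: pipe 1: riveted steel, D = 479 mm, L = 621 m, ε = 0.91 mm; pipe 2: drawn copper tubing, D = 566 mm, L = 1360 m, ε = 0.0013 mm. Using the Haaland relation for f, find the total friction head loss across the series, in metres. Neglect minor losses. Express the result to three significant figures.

H ≈ 4.75 m

Pipe 1: V = 1.410 m/s, Re = 5.23×10^5, ε/D = 0.00190, f = 0.02347, h_1 = f(L/D)V²/2g = 3.081 m
Pipe 2: V = 1.010 m/s, Re = 4.43×10^5, ε/D = 2.30×10^-6, f = 0.01337, h_2 = f(L/D)V²/2g = 1.669 m
Series → Q common, losses add: H = Σh = 4.750 m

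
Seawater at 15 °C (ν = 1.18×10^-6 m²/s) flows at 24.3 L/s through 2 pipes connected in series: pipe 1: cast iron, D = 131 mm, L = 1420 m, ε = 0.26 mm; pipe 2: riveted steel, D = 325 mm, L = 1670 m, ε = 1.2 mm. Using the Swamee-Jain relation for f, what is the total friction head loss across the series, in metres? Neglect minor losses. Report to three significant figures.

H ≈ 44.6 m

Pipe 1: V = 1.803 m/s, Re = 2.00×10^5, ε/D = 0.00198, f = 0.02444, h_1 = f(L/D)V²/2g = 43.89 m
Pipe 2: V = 0.2929 m/s, Re = 8.07×10^4, ε/D = 0.00369, f = 0.02944, h_2 = f(L/D)V²/2g = 0.6615 m
Series → Q common, losses add: H = Σh = 44.56 m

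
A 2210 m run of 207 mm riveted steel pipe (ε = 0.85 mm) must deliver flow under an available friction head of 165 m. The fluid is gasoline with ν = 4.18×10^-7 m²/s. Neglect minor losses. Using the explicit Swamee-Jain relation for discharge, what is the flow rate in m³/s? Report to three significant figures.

Swamee-Jain (Type II): Q = -0.965·√(gD⁵h_f/L)·ln[ε/(3.7D) + √(3.17ν²L/(gD³h_f))]
√(gD⁵h_f/L) = √(9.81·0.207⁵·165/2210) = 0.01668
ε/(3.7D) = 0.00111; √(3.17ν²L/(gD³h_f)) = 9.23×10^-6
Q = -0.965·0.01668·ln(0.001119) = 0.1094 m³/s
Check: V = 3.25 m/s, Re = 1.61×10^6, f = 0.02875, h_f = 165 m ≈ 165 m ✓

Q ≈ 0.109 m³/s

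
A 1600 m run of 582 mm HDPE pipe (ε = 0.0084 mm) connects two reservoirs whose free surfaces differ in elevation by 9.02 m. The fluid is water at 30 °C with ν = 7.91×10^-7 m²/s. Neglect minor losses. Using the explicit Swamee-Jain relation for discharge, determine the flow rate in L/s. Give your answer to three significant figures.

Q ≈ 643 L/s

Swamee-Jain (Type II): Q = -0.965·√(gD⁵h_f/L)·ln[ε/(3.7D) + √(3.17ν²L/(gD³h_f))]
√(gD⁵h_f/L) = √(9.81·0.582⁵·9.02/1600) = 0.06077
ε/(3.7D) = 3.90×10^-6; √(3.17ν²L/(gD³h_f)) = 1.35×10^-5
Q = -0.965·0.06077·ln(1.739×10^-5) = 0.6427 m³/s
Check: V = 2.42 m/s, Re = 1.78×10^6, f = 0.01105, h_f = 9.04 m ≈ 9.02 m ✓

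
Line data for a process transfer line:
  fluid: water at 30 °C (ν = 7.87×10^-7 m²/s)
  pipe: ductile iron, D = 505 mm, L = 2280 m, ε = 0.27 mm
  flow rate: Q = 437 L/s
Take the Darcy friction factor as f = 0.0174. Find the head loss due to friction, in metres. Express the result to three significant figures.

h_f ≈ 19.1 m

V = 4Q/(πD²) = 4·0.437/(π·0.505²) = 2.182 m/s
h_f = f(L/D)V²/(2g) = 0.01740·(2280/0.505)·2.182²/(2·9.81) = 19.06 m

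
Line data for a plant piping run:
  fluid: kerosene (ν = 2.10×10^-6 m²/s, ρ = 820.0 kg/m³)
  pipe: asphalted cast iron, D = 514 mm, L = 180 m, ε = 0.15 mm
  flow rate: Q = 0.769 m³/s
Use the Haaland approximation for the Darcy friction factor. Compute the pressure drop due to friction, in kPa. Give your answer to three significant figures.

V = 4Q/(πD²) = 4·0.769/(π·0.514²) = 3.706 m/s
Re = VD/ν = 3.706·0.514/2.10×10^-6 = 9.07×10^5 → turbulent
ε/D = 0.15/514 = 2.92×10^-4
Haaland: f = 0.01559
h_f = f(L/D)V²/(2g) = 0.01559·(180/0.514)·3.706²/(2·9.81) = 3.821 m
Δp = ρg·h_f = 820.0·9.81·3.821 = 30.74 kPa

Δp ≈ 30.7 kPa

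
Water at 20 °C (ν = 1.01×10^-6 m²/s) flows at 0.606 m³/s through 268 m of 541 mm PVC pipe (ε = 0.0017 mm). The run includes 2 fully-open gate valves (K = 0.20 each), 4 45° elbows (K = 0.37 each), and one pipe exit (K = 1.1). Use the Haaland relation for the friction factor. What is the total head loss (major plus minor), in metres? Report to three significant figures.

V = 4Q/(πD²) = 2.636 m/s; V²/2g = 0.3542 m
Re = 1.41×10^6, ε/D = 3.14×10^-6 → f = 0.01101 (Haaland)
Major: h_f = f(L/D)·V²/2g = 0.01101·495.4·0.3542 = 1.932 m
Minor: ΣK = 2.98; h_m = ΣK·V²/2g = 1.056 m
Total H_L = 1.932 + 1.056 = 2.987 m

H_L ≈ 2.99 m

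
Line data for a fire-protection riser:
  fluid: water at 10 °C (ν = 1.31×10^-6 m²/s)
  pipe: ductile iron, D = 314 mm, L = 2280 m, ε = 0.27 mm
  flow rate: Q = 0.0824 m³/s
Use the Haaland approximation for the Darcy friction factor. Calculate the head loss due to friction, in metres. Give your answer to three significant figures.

h_f ≈ 8.41 m

V = 4Q/(πD²) = 4·0.0824/(π·0.314²) = 1.064 m/s
Re = VD/ν = 1.064·0.314/1.31×10^-6 = 2.55×10^5 → turbulent
ε/D = 0.27/314 = 8.60×10^-4
Haaland: f = 0.02006
h_f = f(L/D)V²/(2g) = 0.02006·(2280/0.314)·1.064²/(2·9.81) = 8.408 m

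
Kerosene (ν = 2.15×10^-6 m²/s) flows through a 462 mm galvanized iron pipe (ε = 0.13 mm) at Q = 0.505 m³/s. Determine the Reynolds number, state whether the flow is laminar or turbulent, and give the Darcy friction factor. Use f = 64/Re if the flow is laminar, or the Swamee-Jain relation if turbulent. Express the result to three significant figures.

V = 4Q/(πD²) = 3.012 m/s
Re = VD/ν = 3.012·0.462/2.15×10^-6 = 6.47×10^5
Re > 4000 → turbulent; ε/D = 2.81×10^-4
Swamee-Jain: f = 0.01595

Re ≈ 6.47×10^5; turbulent; f ≈ 0.0159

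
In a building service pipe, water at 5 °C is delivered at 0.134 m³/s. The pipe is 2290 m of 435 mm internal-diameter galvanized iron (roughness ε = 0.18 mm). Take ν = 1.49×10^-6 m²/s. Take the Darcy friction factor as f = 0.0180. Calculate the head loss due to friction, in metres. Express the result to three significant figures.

V = 4Q/(πD²) = 4·0.134/(π·0.435²) = 0.9016 m/s
h_f = f(L/D)V²/(2g) = 0.01800·(2290/0.435)·0.9016²/(2·9.81) = 3.926 m

h_f ≈ 3.93 m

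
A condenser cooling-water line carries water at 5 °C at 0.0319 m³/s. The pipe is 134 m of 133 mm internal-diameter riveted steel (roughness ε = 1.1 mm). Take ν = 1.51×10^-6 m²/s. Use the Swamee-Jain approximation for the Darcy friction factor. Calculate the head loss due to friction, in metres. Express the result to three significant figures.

V = 4Q/(πD²) = 4·0.0319/(π·0.133²) = 2.296 m/s
Re = VD/ν = 2.296·0.133/1.51×10^-6 = 2.02×10^5 → turbulent
ε/D = 1.1/133 = 0.00827
Swamee-Jain: f = 0.03608
h_f = f(L/D)V²/(2g) = 0.03608·(134/0.133)·2.296²/(2·9.81) = 9.768 m

h_f ≈ 9.77 m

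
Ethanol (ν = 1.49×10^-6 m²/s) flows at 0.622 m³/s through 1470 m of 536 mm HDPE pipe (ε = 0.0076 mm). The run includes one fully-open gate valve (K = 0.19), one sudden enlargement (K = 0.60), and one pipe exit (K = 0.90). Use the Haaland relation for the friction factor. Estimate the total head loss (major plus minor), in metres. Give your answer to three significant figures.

H_L ≈ 13.3 m

V = 4Q/(πD²) = 2.757 m/s; V²/2g = 0.3873 m
Re = 9.92×10^5, ε/D = 1.42×10^-5 → f = 0.01186 (Haaland)
Major: h_f = f(L/D)·V²/2g = 0.01186·2743·0.3873 = 12.60 m
Minor: ΣK = 1.69; h_m = ΣK·V²/2g = 0.6545 m
Total H_L = 12.60 + 0.6545 = 13.26 m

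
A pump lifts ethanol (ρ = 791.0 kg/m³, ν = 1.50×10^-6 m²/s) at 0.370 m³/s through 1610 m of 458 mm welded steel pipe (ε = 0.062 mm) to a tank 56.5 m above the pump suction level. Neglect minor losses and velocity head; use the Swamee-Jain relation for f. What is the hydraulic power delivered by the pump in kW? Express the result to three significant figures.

V = 4Q/(πD²) = 2.246 m/s; Re = 6.86×10^5; ε/D = 1.35×10^-4; f = 0.01442
h_f = f(L/D)V²/2g = 13.03 m
Total head H = z + h_f = 56.5 + 13.03 = 69.53 m
P_hyd = ρgQH = 791.0·9.81·0.370·69.53 = 199.6 kW

P_hyd ≈ 200 kW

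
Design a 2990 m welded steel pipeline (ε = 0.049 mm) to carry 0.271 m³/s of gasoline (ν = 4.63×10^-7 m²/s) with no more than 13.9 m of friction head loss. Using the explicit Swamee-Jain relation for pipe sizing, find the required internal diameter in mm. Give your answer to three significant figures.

D ≈ 447 mm

Swamee-Jain (Type III): D = 0.66·[ε^1.25·(LQ²/(gh_f))^4.75 + ν·Q^9.4·(L/(gh_f))^5.2]^0.04
LQ²/(gh_f) = 1.610; L/(gh_f) = 21.93
Term 1 = ε^1.25·(…)^4.75 = 3.94×10^-5; Term 2 = ν·Q^9.4·(…)^5.2 = 2.04×10^-5
D = 0.66·(3.94×10^-5 + 2.04×10^-5)^0.04 = 0.4473 m = 447 mm
Check: V = 1.72 m/s, Re = 1.67×10^6, f = 0.01317, h_f = 13.3 m ≈ 13.9 m ✓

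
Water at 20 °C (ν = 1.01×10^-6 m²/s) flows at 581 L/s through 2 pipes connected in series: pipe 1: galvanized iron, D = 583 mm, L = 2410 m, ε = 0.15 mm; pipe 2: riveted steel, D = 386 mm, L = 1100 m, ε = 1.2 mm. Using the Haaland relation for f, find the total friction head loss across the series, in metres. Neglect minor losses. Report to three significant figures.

H ≈ 110 m

Pipe 1: V = 2.176 m/s, Re = 1.26×10^6, ε/D = 2.57×10^-4, f = 0.01506, h_1 = f(L/D)V²/2g = 15.03 m
Pipe 2: V = 4.965 m/s, Re = 1.90×10^6, ε/D = 0.00311, f = 0.02655, h_2 = f(L/D)V²/2g = 95.04 m
Series → Q common, losses add: H = Σh = 110.1 m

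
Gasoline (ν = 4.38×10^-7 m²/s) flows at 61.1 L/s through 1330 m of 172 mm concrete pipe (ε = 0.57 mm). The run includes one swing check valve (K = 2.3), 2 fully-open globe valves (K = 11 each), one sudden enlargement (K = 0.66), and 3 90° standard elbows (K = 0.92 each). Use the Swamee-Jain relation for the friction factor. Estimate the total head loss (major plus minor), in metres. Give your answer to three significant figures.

V = 4Q/(πD²) = 2.630 m/s; V²/2g = 0.3524 m
Re = 1.03×10^6, ε/D = 0.00331 → f = 0.02710 (Swamee-Jain)
Major: h_f = f(L/D)·V²/2g = 0.02710·7733·0.3524 = 73.86 m
Minor: ΣK = 27.7; h_m = ΣK·V²/2g = 9.770 m
Total H_L = 73.86 + 9.770 = 83.63 m

H_L ≈ 83.6 m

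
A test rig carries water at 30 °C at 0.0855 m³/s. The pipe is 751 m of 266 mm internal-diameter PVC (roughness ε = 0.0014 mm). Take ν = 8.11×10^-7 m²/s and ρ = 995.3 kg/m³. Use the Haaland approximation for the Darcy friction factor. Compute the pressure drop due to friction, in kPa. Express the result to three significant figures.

Δp ≈ 43.6 kPa

V = 4Q/(πD²) = 4·0.0855/(π·0.266²) = 1.539 m/s
Re = VD/ν = 1.539·0.266/8.11×10^-7 = 5.05×10^5 → turbulent
ε/D = 0.0014/266 = 5.26×10^-6
Haaland: f = 0.01310
h_f = f(L/D)V²/(2g) = 0.01310·(751/0.266)·1.539²/(2·9.81) = 4.462 m
Δp = ρg·h_f = 995.3·9.81·4.462 = 43.57 kPa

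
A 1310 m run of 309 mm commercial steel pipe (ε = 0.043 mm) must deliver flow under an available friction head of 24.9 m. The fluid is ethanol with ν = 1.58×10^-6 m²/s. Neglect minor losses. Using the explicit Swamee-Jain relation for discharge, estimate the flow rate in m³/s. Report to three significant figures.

Swamee-Jain (Type II): Q = -0.965·√(gD⁵h_f/L)·ln[ε/(3.7D) + √(3.17ν²L/(gD³h_f))]
√(gD⁵h_f/L) = √(9.81·0.309⁵·24.9/1310) = 0.02292
ε/(3.7D) = 3.76×10^-5; √(3.17ν²L/(gD³h_f)) = 3.79×10^-5
Q = -0.965·0.02292·ln(7.554×10^-5) = 0.2099 m³/s
Check: V = 2.80 m/s, Re = 5.47×10^5, f = 0.01477, h_f = 25.0 m ≈ 24.9 m ✓

Q ≈ 0.210 m³/s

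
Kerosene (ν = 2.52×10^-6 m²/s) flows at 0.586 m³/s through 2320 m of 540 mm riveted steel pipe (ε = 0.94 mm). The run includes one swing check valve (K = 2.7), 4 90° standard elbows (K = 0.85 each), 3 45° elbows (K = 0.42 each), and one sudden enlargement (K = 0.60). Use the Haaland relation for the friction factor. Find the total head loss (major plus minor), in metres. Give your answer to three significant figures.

H_L ≈ 35.6 m

V = 4Q/(πD²) = 2.559 m/s; V²/2g = 0.3337 m
Re = 5.48×10^5, ε/D = 0.00174 → f = 0.02295 (Haaland)
Major: h_f = f(L/D)·V²/2g = 0.02295·4296·0.3337 = 32.90 m
Minor: ΣK = 7.96; h_m = ΣK·V²/2g = 2.656 m
Total H_L = 32.90 + 2.656 = 35.56 m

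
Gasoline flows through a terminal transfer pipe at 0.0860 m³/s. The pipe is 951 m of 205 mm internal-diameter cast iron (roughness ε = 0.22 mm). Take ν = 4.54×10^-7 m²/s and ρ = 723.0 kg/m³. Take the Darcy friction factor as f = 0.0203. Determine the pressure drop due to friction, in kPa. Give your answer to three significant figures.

Δp ≈ 231 kPa

V = 4Q/(πD²) = 4·0.0860/(π·0.205²) = 2.606 m/s
h_f = f(L/D)V²/(2g) = 0.02030·(951/0.205)·2.606²/(2·9.81) = 32.59 m
Δp = ρg·h_f = 723.0·9.81·32.59 = 231.1 kPa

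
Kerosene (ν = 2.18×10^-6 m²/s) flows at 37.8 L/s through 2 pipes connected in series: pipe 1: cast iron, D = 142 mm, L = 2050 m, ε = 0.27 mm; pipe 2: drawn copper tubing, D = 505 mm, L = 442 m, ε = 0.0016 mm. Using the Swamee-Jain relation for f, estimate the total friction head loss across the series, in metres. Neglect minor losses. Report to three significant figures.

Pipe 1: V = 2.387 m/s, Re = 1.55×10^5, ε/D = 0.00190, f = 0.02447, h_1 = f(L/D)V²/2g = 102.6 m
Pipe 2: V = 0.1887 m/s, Re = 4.37×10^4, ε/D = 3.17×10^-6, f = 0.02142, h_2 = f(L/D)V²/2g = 0.03402 m
Series → Q common, losses add: H = Σh = 102.6 m

H ≈ 103 m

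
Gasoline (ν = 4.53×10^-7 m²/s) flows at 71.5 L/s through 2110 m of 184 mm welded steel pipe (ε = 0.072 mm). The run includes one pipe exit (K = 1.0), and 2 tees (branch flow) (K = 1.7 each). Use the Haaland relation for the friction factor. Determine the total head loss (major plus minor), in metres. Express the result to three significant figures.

H_L ≈ 70.6 m

V = 4Q/(πD²) = 2.689 m/s; V²/2g = 0.3685 m
Re = 1.09×10^6, ε/D = 3.91×10^-4 → f = 0.01633 (Haaland)
Major: h_f = f(L/D)·V²/2g = 0.01633·11467·0.3685 = 69.02 m
Minor: ΣK = 4.40; h_m = ΣK·V²/2g = 1.621 m
Total H_L = 69.02 + 1.621 = 70.64 m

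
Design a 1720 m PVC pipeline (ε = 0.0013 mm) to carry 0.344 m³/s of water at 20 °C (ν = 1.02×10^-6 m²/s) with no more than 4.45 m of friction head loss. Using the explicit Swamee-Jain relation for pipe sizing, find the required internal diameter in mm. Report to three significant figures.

Swamee-Jain (Type III): D = 0.66·[ε^1.25·(LQ²/(gh_f))^4.75 + ν·Q^9.4·(L/(gh_f))^5.2]^0.04
LQ²/(gh_f) = 4.662; L/(gh_f) = 39.40
Term 1 = ε^1.25·(…)^4.75 = 6.58×10^-5; Term 2 = ν·Q^9.4·(…)^5.2 = 0.00889
D = 0.66·(6.58×10^-5 + 0.00889)^0.04 = 0.5465 m = 547 mm
Check: V = 1.47 m/s, Re = 7.86×10^5, f = 0.01214, h_f = 4.19 m ≈ 4.45 m ✓

D ≈ 547 mm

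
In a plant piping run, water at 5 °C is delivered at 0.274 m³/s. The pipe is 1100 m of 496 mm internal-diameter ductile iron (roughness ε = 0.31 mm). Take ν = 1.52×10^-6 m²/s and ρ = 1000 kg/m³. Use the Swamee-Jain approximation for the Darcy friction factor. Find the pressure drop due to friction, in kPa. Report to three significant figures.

Δp ≈ 41.4 kPa

V = 4Q/(πD²) = 4·0.274/(π·0.496²) = 1.418 m/s
Re = VD/ν = 1.418·0.496/1.52×10^-6 = 4.63×10^5 → turbulent
ε/D = 0.31/496 = 6.25×10^-4
Swamee-Jain: f = 0.01858
h_f = f(L/D)V²/(2g) = 0.01858·(1100/0.496)·1.418²/(2·9.81) = 4.223 m
Δp = ρg·h_f = 1000·9.81·4.223 = 41.43 kPa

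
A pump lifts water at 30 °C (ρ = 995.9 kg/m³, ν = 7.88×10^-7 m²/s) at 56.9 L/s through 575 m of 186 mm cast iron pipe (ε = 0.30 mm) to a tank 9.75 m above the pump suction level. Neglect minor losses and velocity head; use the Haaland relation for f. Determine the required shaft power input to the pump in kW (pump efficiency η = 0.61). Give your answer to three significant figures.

V = 4Q/(πD²) = 2.094 m/s; Re = 4.94×10^5; ε/D = 0.00161; f = 0.02256
h_f = f(L/D)V²/2g = 15.59 m
Total head H = z + h_f = 9.75 + 15.59 = 25.34 m
P_hyd = ρgQH = 995.9·9.81·0.0569·25.34 = 14.09 kW
P_shaft = P_hyd/η = 14.09/0.61 = 23.09 kW

P_shaft ≈ 23.1 kW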